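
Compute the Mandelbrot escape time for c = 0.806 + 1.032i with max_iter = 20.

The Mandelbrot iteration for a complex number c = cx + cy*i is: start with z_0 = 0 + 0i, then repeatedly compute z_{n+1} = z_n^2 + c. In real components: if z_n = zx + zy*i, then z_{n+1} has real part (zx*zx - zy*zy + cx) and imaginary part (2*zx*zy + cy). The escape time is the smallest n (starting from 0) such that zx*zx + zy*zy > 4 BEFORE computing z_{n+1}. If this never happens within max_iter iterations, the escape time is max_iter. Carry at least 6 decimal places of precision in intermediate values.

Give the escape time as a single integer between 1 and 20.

z_0 = 0 + 0i, c = 0.8060 + 1.0320i
Iter 1: z = 0.8060 + 1.0320i, |z|^2 = 1.7147
Iter 2: z = 0.3906 + 2.6956i, |z|^2 = 7.4188
Escaped at iteration 2

Answer: 2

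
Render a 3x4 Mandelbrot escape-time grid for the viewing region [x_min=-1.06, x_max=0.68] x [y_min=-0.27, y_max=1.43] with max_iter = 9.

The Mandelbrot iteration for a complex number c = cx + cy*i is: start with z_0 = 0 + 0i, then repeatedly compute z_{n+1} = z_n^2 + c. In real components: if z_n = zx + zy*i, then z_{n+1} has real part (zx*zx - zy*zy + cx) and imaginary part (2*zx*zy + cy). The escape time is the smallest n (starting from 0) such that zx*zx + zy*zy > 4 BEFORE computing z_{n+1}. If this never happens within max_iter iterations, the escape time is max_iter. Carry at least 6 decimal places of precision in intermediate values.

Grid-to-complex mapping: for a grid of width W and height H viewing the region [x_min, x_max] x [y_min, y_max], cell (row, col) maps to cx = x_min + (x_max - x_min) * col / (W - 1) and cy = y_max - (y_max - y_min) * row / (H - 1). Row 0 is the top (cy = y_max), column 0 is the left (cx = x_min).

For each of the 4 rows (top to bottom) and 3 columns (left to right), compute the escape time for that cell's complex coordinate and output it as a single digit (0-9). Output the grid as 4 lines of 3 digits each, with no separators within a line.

(row=0, col=0): c = -1.0600 + 1.4300i → escape time 2
(row=0, col=1): c = -0.1900 + 1.4300i → escape time 2
(row=0, col=2): c = 0.6800 + 1.4300i → escape time 2
(row=1, col=0): c = -1.0600 + 0.8633i → escape time 3
(row=1, col=1): c = -0.1900 + 0.8633i → escape time 9
(row=1, col=2): c = 0.6800 + 0.8633i → escape time 2
(row=2, col=0): c = -1.0600 + 0.2967i → escape time 9
(row=2, col=1): c = -0.1900 + 0.2967i → escape time 9
(row=2, col=2): c = 0.6800 + 0.2967i → escape time 3
(row=3, col=0): c = -1.0600 + -0.2700i → escape time 9
(row=3, col=1): c = -0.1900 + -0.2700i → escape time 9
(row=3, col=2): c = 0.6800 + -0.2700i → escape time 3

Answer: 222
392
993
993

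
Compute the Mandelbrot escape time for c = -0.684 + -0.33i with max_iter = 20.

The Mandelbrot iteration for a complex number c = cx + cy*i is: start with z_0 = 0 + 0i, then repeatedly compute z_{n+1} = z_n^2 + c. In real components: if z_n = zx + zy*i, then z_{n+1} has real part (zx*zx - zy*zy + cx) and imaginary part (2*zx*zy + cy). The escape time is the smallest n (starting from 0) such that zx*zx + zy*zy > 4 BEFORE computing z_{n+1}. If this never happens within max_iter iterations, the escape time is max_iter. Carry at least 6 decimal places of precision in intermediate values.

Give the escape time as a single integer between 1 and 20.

Answer: 20

Derivation:
z_0 = 0 + 0i, c = -0.6840 + -0.3300i
Iter 1: z = -0.6840 + -0.3300i, |z|^2 = 0.5768
Iter 2: z = -0.3250 + 0.1214i, |z|^2 = 0.1204
Iter 3: z = -0.5931 + -0.4089i, |z|^2 = 0.5190
Iter 4: z = -0.4995 + 0.1551i, |z|^2 = 0.2735
Iter 5: z = -0.4586 + -0.4849i, |z|^2 = 0.4454
Iter 6: z = -0.7089 + 0.1147i, |z|^2 = 0.5157
Iter 7: z = -0.1947 + -0.4927i, |z|^2 = 0.2806
Iter 8: z = -0.8888 + -0.1382i, |z|^2 = 0.8091
Iter 9: z = 0.0869 + -0.0844i, |z|^2 = 0.0147
Iter 10: z = -0.6836 + -0.3447i, |z|^2 = 0.5861
Iter 11: z = -0.3355 + 0.1412i, |z|^2 = 0.1325
Iter 12: z = -0.5914 + -0.4248i, |z|^2 = 0.5301
Iter 13: z = -0.5147 + 0.1724i, |z|^2 = 0.2947
Iter 14: z = -0.4488 + -0.5074i, |z|^2 = 0.4589
Iter 15: z = -0.7401 + 0.1255i, |z|^2 = 0.5635
Iter 16: z = -0.1520 + -0.5157i, |z|^2 = 0.2890
Iter 17: z = -0.9268 + -0.1733i, |z|^2 = 0.8891
Iter 18: z = 0.1450 + -0.0088i, |z|^2 = 0.0211
Iter 19: z = -0.6630 + -0.3326i, |z|^2 = 0.5502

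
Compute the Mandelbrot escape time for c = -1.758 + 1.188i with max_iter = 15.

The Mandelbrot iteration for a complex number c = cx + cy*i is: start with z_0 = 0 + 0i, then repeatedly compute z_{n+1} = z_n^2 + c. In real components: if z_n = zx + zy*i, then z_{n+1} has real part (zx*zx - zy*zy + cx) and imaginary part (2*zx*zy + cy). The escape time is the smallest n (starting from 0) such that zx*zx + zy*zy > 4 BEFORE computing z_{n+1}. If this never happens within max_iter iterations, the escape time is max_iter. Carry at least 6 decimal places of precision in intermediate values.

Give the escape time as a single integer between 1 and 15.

z_0 = 0 + 0i, c = -1.7580 + 1.1880i
Iter 1: z = -1.7580 + 1.1880i, |z|^2 = 4.5019
Escaped at iteration 1

Answer: 1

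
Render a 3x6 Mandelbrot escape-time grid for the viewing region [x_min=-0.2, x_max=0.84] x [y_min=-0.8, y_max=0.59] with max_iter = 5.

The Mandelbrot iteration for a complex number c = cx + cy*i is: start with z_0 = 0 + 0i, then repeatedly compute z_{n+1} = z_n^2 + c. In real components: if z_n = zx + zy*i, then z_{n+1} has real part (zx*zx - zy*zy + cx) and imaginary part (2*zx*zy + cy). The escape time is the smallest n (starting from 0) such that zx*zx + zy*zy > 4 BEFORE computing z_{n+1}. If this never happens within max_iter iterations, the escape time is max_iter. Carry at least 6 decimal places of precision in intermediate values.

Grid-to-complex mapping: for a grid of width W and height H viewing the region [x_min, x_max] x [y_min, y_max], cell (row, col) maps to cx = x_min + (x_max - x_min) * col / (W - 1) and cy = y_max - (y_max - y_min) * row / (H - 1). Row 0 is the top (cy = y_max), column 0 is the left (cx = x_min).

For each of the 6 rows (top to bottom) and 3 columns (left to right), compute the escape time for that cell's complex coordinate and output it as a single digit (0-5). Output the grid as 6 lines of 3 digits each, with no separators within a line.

Answer: 553
553
553
553
553
542

Derivation:
(row=0, col=0): c = -0.2000 + 0.5900i → escape time 5
(row=0, col=1): c = 0.3200 + 0.5900i → escape time 5
(row=0, col=2): c = 0.8400 + 0.5900i → escape time 3
(row=1, col=0): c = -0.2000 + 0.3120i → escape time 5
(row=1, col=1): c = 0.3200 + 0.3120i → escape time 5
(row=1, col=2): c = 0.8400 + 0.3120i → escape time 3
(row=2, col=0): c = -0.2000 + 0.0340i → escape time 5
(row=2, col=1): c = 0.3200 + 0.0340i → escape time 5
(row=2, col=2): c = 0.8400 + 0.0340i → escape time 3
(row=3, col=0): c = -0.2000 + -0.2440i → escape time 5
(row=3, col=1): c = 0.3200 + -0.2440i → escape time 5
(row=3, col=2): c = 0.8400 + -0.2440i → escape time 3
(row=4, col=0): c = -0.2000 + -0.5220i → escape time 5
(row=4, col=1): c = 0.3200 + -0.5220i → escape time 5
(row=4, col=2): c = 0.8400 + -0.5220i → escape time 3
(row=5, col=0): c = -0.2000 + -0.8000i → escape time 5
(row=5, col=1): c = 0.3200 + -0.8000i → escape time 4
(row=5, col=2): c = 0.8400 + -0.8000i → escape time 2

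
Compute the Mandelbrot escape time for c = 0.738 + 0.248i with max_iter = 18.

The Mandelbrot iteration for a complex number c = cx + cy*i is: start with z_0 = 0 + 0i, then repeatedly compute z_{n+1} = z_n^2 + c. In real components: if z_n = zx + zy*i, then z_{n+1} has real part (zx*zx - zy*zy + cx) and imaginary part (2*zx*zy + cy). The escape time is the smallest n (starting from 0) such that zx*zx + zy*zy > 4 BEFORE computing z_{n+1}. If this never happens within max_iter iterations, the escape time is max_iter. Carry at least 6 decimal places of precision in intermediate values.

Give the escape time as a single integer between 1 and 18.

z_0 = 0 + 0i, c = 0.7380 + 0.2480i
Iter 1: z = 0.7380 + 0.2480i, |z|^2 = 0.6061
Iter 2: z = 1.2211 + 0.6140i, |z|^2 = 1.8682
Iter 3: z = 1.8521 + 1.7477i, |z|^2 = 6.4848
Escaped at iteration 3

Answer: 3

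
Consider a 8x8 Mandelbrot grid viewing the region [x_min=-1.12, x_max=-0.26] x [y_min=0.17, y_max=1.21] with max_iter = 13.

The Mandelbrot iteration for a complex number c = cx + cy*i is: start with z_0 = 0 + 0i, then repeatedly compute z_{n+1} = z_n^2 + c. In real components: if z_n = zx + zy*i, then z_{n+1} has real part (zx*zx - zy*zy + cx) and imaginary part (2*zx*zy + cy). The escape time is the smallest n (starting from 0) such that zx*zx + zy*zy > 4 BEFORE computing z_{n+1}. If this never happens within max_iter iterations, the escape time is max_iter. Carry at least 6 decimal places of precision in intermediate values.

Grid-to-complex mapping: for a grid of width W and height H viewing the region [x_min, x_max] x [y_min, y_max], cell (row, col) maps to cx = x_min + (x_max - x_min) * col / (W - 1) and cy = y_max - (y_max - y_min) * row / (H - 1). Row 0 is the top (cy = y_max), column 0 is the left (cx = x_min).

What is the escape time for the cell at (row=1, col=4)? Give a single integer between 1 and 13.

z_0 = 0 + 0i, c = -0.6286 + 1.0614i
Iter 1: z = -0.6286 + 1.0614i, |z|^2 = 1.5217
Iter 2: z = -1.3601 + -0.2729i, |z|^2 = 1.9244
Iter 3: z = 1.1468 + 1.8039i, |z|^2 = 4.5691
Escaped at iteration 3

Answer: 3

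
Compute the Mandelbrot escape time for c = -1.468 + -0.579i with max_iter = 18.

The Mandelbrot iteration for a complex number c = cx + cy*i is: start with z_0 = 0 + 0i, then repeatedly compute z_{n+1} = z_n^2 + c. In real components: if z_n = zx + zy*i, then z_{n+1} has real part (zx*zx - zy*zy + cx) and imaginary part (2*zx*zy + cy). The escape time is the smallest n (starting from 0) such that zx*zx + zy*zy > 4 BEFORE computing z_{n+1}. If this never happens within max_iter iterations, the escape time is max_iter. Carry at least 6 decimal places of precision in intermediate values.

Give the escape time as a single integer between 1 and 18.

z_0 = 0 + 0i, c = -1.4680 + -0.5790i
Iter 1: z = -1.4680 + -0.5790i, |z|^2 = 2.4903
Iter 2: z = 0.3518 + 1.1209i, |z|^2 = 1.3803
Iter 3: z = -2.6008 + 0.2097i, |z|^2 = 6.8079
Escaped at iteration 3

Answer: 3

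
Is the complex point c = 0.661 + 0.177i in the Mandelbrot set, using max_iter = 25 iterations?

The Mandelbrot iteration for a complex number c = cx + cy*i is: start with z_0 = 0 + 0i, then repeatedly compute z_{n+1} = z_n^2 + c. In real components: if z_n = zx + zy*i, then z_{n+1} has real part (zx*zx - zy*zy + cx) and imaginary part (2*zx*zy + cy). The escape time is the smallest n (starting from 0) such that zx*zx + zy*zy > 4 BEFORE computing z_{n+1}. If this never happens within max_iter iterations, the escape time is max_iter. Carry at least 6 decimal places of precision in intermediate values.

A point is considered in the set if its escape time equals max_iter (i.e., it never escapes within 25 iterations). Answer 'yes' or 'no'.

Answer: no

Derivation:
z_0 = 0 + 0i, c = 0.6610 + 0.1770i
Iter 1: z = 0.6610 + 0.1770i, |z|^2 = 0.4683
Iter 2: z = 1.0666 + 0.4110i, |z|^2 = 1.3065
Iter 3: z = 1.6297 + 1.0537i, |z|^2 = 3.7663
Iter 4: z = 2.2066 + 3.6115i, |z|^2 = 17.9121
Escaped at iteration 4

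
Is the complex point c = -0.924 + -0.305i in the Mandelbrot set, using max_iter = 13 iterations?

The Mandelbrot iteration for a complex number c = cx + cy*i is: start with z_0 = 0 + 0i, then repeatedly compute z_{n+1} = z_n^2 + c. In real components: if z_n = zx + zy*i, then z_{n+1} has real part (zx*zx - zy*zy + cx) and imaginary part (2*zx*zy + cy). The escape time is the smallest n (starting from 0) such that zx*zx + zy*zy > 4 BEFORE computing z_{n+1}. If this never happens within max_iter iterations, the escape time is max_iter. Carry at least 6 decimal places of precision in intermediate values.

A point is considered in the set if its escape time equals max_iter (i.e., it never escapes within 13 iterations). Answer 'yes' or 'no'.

z_0 = 0 + 0i, c = -0.9240 + -0.3050i
Iter 1: z = -0.9240 + -0.3050i, |z|^2 = 0.9468
Iter 2: z = -0.1632 + 0.2586i, |z|^2 = 0.0935
Iter 3: z = -0.9642 + -0.3894i, |z|^2 = 1.0814
Iter 4: z = -0.1459 + 0.4460i, |z|^2 = 0.2202
Iter 5: z = -1.1017 + -0.4352i, |z|^2 = 1.4030
Iter 6: z = 0.1003 + 0.6538i, |z|^2 = 0.4375
Iter 7: z = -1.3414 + -0.1738i, |z|^2 = 1.8295
Iter 8: z = 0.8451 + 0.1614i, |z|^2 = 0.7402
Iter 9: z = -0.2359 + -0.0323i, |z|^2 = 0.0567
Iter 10: z = -0.8694 + -0.2898i, |z|^2 = 0.8398
Iter 11: z = -0.2521 + 0.1989i, |z|^2 = 0.1031
Iter 12: z = -0.9000 + -0.4053i, |z|^2 = 0.9742
Did not escape in 13 iterations → in set

Answer: yes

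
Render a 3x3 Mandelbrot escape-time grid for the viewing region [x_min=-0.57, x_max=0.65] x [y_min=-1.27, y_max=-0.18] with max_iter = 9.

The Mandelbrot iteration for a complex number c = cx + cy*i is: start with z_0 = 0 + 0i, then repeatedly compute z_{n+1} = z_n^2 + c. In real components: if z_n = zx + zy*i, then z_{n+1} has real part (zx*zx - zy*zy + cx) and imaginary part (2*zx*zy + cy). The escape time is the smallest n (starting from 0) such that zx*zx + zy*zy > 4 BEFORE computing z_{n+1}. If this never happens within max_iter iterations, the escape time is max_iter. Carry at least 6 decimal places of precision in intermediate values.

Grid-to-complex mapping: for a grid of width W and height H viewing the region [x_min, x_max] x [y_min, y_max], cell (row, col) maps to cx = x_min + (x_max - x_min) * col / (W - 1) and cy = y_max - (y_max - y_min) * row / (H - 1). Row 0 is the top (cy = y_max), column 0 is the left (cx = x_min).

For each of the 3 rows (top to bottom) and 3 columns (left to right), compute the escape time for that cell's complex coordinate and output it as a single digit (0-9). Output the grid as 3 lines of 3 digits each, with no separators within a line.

(row=0, col=0): c = -0.5700 + -0.1800i → escape time 9
(row=0, col=1): c = 0.0400 + -0.1800i → escape time 9
(row=0, col=2): c = 0.6500 + -0.1800i → escape time 4
(row=1, col=0): c = -0.5700 + -0.7250i → escape time 6
(row=1, col=1): c = 0.0400 + -0.7250i → escape time 9
(row=1, col=2): c = 0.6500 + -0.7250i → escape time 3
(row=2, col=0): c = -0.5700 + -1.2700i → escape time 3
(row=2, col=1): c = 0.0400 + -1.2700i → escape time 2
(row=2, col=2): c = 0.6500 + -1.2700i → escape time 2

Answer: 994
693
322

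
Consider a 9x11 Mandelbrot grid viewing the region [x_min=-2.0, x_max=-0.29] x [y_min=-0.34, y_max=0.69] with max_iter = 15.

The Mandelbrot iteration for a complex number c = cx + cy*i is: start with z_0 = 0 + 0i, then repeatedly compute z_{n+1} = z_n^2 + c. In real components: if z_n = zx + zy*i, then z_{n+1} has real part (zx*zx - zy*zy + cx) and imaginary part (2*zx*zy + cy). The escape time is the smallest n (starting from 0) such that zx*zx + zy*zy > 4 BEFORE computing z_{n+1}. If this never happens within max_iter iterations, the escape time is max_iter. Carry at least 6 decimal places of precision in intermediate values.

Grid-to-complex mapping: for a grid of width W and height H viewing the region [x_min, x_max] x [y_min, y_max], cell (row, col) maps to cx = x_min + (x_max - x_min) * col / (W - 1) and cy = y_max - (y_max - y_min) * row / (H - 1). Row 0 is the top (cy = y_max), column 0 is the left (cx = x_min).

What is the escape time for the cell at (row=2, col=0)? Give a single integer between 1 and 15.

z_0 = 0 + 0i, c = -2.0000 + 0.4840i
Iter 1: z = -2.0000 + 0.4840i, |z|^2 = 4.2343
Escaped at iteration 1

Answer: 1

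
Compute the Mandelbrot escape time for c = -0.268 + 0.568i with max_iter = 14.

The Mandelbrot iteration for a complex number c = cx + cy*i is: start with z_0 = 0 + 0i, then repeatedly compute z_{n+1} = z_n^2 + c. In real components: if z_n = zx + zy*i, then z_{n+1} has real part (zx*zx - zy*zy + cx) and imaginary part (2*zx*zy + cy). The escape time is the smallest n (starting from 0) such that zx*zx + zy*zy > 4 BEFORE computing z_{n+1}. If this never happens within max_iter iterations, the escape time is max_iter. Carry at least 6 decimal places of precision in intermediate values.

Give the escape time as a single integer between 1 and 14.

Answer: 14

Derivation:
z_0 = 0 + 0i, c = -0.2680 + 0.5680i
Iter 1: z = -0.2680 + 0.5680i, |z|^2 = 0.3944
Iter 2: z = -0.5188 + 0.2636i, |z|^2 = 0.3386
Iter 3: z = -0.0683 + 0.2945i, |z|^2 = 0.0914
Iter 4: z = -0.3501 + 0.5278i, |z|^2 = 0.4011
Iter 5: z = -0.4240 + 0.1985i, |z|^2 = 0.2191
Iter 6: z = -0.1276 + 0.3997i, |z|^2 = 0.1761
Iter 7: z = -0.4115 + 0.4660i, |z|^2 = 0.3864
Iter 8: z = -0.3158 + 0.1845i, |z|^2 = 0.1338
Iter 9: z = -0.2023 + 0.4514i, |z|^2 = 0.2447
Iter 10: z = -0.4309 + 0.3853i, |z|^2 = 0.3341
Iter 11: z = -0.2308 + 0.2359i, |z|^2 = 0.1090
Iter 12: z = -0.2704 + 0.4591i, |z|^2 = 0.2839
Iter 13: z = -0.4056 + 0.3197i, |z|^2 = 0.2668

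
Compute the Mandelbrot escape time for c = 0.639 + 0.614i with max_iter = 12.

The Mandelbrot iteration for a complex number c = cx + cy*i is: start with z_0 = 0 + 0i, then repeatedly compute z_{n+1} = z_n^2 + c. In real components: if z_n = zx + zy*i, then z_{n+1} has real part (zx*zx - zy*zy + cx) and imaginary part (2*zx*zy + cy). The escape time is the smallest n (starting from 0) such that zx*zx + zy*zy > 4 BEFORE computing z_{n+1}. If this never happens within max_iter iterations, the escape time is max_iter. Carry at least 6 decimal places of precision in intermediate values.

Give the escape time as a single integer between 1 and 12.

Answer: 3

Derivation:
z_0 = 0 + 0i, c = 0.6390 + 0.6140i
Iter 1: z = 0.6390 + 0.6140i, |z|^2 = 0.7853
Iter 2: z = 0.6703 + 1.3987i, |z|^2 = 2.4057
Iter 3: z = -0.8680 + 2.4892i, |z|^2 = 6.9493
Escaped at iteration 3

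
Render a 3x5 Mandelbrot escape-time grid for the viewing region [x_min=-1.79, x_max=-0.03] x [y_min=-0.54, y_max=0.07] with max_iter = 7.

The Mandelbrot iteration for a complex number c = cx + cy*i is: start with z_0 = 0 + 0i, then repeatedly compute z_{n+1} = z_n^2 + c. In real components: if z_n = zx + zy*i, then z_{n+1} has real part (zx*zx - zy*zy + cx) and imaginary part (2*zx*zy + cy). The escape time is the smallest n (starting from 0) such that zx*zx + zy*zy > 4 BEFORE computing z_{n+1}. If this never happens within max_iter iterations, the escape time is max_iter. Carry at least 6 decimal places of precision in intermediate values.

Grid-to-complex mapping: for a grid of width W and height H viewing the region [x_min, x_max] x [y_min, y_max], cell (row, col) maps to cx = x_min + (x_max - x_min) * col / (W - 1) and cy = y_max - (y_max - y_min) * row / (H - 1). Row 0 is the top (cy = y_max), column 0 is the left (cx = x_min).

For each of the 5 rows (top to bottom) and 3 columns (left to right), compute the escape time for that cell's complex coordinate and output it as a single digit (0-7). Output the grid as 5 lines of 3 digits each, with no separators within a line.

Answer: 577
477
477
377
357

Derivation:
(row=0, col=0): c = -1.7900 + 0.0700i → escape time 5
(row=0, col=1): c = -0.9100 + 0.0700i → escape time 7
(row=0, col=2): c = -0.0300 + 0.0700i → escape time 7
(row=1, col=0): c = -1.7900 + -0.0825i → escape time 4
(row=1, col=1): c = -0.9100 + -0.0825i → escape time 7
(row=1, col=2): c = -0.0300 + -0.0825i → escape time 7
(row=2, col=0): c = -1.7900 + -0.2350i → escape time 4
(row=2, col=1): c = -0.9100 + -0.2350i → escape time 7
(row=2, col=2): c = -0.0300 + -0.2350i → escape time 7
(row=3, col=0): c = -1.7900 + -0.3875i → escape time 3
(row=3, col=1): c = -0.9100 + -0.3875i → escape time 7
(row=3, col=2): c = -0.0300 + -0.3875i → escape time 7
(row=4, col=0): c = -1.7900 + -0.5400i → escape time 3
(row=4, col=1): c = -0.9100 + -0.5400i → escape time 5
(row=4, col=2): c = -0.0300 + -0.5400i → escape time 7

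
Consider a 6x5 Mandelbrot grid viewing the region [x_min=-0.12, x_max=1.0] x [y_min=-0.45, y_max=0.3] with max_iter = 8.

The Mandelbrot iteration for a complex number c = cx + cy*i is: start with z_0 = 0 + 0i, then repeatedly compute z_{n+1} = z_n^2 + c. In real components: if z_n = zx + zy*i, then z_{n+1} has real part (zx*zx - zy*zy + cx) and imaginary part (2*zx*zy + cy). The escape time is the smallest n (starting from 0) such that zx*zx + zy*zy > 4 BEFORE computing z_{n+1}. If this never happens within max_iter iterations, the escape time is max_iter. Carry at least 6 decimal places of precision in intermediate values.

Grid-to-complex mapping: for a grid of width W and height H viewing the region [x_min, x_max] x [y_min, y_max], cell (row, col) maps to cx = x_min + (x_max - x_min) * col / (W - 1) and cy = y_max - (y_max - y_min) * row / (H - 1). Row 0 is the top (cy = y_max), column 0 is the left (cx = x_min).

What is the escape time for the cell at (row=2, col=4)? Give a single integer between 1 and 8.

Answer: 3

Derivation:
z_0 = 0 + 0i, c = 0.7760 + -0.0750i
Iter 1: z = 0.7760 + -0.0750i, |z|^2 = 0.6078
Iter 2: z = 1.3726 + -0.1914i, |z|^2 = 1.9205
Iter 3: z = 2.6233 + -0.6004i, |z|^2 = 7.2420
Escaped at iteration 3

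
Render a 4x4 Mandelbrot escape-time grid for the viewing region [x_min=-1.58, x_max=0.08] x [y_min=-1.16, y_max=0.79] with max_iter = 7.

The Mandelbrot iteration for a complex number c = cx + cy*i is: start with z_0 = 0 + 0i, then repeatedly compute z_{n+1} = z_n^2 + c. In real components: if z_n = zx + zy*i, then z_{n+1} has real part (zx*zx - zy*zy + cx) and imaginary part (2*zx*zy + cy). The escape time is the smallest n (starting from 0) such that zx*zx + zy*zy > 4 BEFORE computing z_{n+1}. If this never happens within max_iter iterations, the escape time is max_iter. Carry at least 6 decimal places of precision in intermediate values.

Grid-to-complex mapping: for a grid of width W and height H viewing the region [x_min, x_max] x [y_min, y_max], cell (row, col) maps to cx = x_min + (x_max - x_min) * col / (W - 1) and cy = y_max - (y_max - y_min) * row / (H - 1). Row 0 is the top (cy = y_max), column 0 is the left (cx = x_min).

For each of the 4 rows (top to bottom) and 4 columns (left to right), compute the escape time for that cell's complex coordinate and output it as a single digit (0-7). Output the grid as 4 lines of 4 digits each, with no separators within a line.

(row=0, col=0): c = -1.5800 + 0.7900i → escape time 3
(row=0, col=1): c = -1.0267 + 0.7900i → escape time 3
(row=0, col=2): c = -0.4733 + 0.7900i → escape time 6
(row=0, col=3): c = 0.0800 + 0.7900i → escape time 7
(row=1, col=0): c = -1.5800 + 0.1400i → escape time 5
(row=1, col=1): c = -1.0267 + 0.1400i → escape time 7
(row=1, col=2): c = -0.4733 + 0.1400i → escape time 7
(row=1, col=3): c = 0.0800 + 0.1400i → escape time 7
(row=2, col=0): c = -1.5800 + -0.5100i → escape time 3
(row=2, col=1): c = -1.0267 + -0.5100i → escape time 5
(row=2, col=2): c = -0.4733 + -0.5100i → escape time 7
(row=2, col=3): c = 0.0800 + -0.5100i → escape time 7
(row=3, col=0): c = -1.5800 + -1.1600i → escape time 2
(row=3, col=1): c = -1.0267 + -1.1600i → escape time 3
(row=3, col=2): c = -0.4733 + -1.1600i → escape time 3
(row=3, col=3): c = 0.0800 + -1.1600i → escape time 3

Answer: 3367
5777
3577
2333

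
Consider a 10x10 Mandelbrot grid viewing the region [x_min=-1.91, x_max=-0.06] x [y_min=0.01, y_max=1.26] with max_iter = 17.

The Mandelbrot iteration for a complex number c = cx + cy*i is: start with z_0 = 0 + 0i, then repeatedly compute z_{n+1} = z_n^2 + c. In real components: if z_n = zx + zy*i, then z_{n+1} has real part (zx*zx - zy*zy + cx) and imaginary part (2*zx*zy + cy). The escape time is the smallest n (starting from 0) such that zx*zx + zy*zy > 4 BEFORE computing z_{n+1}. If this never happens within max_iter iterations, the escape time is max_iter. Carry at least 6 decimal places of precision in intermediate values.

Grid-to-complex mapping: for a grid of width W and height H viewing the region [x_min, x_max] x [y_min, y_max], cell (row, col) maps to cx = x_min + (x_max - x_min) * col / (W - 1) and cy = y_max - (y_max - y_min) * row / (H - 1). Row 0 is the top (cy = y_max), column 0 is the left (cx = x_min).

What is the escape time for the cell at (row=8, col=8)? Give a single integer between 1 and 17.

z_0 = 0 + 0i, c = -0.2656 + 0.1489i
Iter 1: z = -0.2656 + 0.1489i, |z|^2 = 0.0927
Iter 2: z = -0.2172 + 0.0698i, |z|^2 = 0.0521
Iter 3: z = -0.2233 + 0.1186i, |z|^2 = 0.0639
Iter 4: z = -0.2298 + 0.0960i, |z|^2 = 0.0620
Iter 5: z = -0.2220 + 0.1048i, |z|^2 = 0.0603
Iter 6: z = -0.2273 + 0.1024i, |z|^2 = 0.0621
Iter 7: z = -0.2244 + 0.1024i, |z|^2 = 0.0608
Iter 8: z = -0.2257 + 0.1030i, |z|^2 = 0.0615
Iter 9: z = -0.2252 + 0.1024i, |z|^2 = 0.0612
Iter 10: z = -0.2253 + 0.1028i, |z|^2 = 0.0613
Iter 11: z = -0.2253 + 0.1026i, |z|^2 = 0.0613
Iter 12: z = -0.2253 + 0.1027i, |z|^2 = 0.0613
Iter 13: z = -0.2253 + 0.1026i, |z|^2 = 0.0613
Iter 14: z = -0.2253 + 0.1026i, |z|^2 = 0.0613
Iter 15: z = -0.2253 + 0.1026i, |z|^2 = 0.0613
Iter 16: z = -0.2253 + 0.1026i, |z|^2 = 0.0613

Answer: 17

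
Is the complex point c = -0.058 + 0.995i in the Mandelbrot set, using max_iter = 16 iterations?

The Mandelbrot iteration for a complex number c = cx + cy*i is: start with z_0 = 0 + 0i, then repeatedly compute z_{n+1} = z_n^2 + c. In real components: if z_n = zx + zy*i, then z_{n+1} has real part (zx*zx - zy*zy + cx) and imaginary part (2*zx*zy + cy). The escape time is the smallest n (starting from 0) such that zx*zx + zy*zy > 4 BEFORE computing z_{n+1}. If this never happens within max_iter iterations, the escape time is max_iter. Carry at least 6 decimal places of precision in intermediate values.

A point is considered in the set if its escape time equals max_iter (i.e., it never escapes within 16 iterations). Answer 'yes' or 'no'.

Answer: no

Derivation:
z_0 = 0 + 0i, c = -0.0580 + 0.9950i
Iter 1: z = -0.0580 + 0.9950i, |z|^2 = 0.9934
Iter 2: z = -1.0447 + 0.8796i, |z|^2 = 1.8650
Iter 3: z = 0.2597 + -0.8427i, |z|^2 = 0.7776
Iter 4: z = -0.7008 + 0.5574i, |z|^2 = 0.8017
Iter 5: z = 0.1224 + 0.2138i, |z|^2 = 0.0607
Iter 6: z = -0.0887 + 1.0474i, |z|^2 = 1.1048
Iter 7: z = -1.1471 + 0.8091i, |z|^2 = 1.9705
Iter 8: z = 0.6031 + -0.8612i, |z|^2 = 1.1055
Iter 9: z = -0.4360 + -0.0439i, |z|^2 = 0.1920
Iter 10: z = 0.1301 + 1.0332i, |z|^2 = 1.0845
Iter 11: z = -1.1087 + 1.2639i, |z|^2 = 2.8267
Iter 12: z = -0.4264 + -1.8076i, |z|^2 = 3.4492
Iter 13: z = -3.1435 + 2.5366i, |z|^2 = 16.3162
Escaped at iteration 13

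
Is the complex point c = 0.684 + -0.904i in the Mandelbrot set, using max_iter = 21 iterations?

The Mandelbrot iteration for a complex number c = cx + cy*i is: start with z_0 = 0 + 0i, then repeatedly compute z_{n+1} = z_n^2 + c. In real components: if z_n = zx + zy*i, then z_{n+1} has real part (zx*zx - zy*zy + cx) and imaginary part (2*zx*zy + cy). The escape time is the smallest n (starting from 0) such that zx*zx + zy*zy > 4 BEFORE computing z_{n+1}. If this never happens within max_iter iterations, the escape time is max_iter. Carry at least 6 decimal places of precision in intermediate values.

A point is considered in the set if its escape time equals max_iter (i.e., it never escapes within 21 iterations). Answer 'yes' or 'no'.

z_0 = 0 + 0i, c = 0.6840 + -0.9040i
Iter 1: z = 0.6840 + -0.9040i, |z|^2 = 1.2851
Iter 2: z = 0.3346 + -2.1407i, |z|^2 = 4.6945
Escaped at iteration 2

Answer: no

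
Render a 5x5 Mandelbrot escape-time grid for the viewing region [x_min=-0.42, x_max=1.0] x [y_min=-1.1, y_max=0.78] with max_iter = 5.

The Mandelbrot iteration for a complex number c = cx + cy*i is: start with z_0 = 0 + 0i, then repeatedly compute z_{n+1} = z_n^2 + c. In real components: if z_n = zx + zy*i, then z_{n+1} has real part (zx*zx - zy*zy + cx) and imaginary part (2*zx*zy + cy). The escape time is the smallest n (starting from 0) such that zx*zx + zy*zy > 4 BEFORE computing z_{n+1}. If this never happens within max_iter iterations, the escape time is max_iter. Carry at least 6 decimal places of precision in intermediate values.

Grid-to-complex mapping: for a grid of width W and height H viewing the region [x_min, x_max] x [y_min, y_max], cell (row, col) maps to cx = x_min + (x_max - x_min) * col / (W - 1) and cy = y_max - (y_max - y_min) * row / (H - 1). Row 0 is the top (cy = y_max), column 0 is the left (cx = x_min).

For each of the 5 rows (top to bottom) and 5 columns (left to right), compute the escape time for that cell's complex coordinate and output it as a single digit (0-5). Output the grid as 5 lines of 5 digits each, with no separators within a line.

Answer: 55532
55542
55542
55532
45322

Derivation:
(row=0, col=0): c = -0.4200 + 0.7800i → escape time 5
(row=0, col=1): c = -0.0650 + 0.7800i → escape time 5
(row=0, col=2): c = 0.2900 + 0.7800i → escape time 5
(row=0, col=3): c = 0.6450 + 0.7800i → escape time 3
(row=0, col=4): c = 1.0000 + 0.7800i → escape time 2
(row=1, col=0): c = -0.4200 + 0.3100i → escape time 5
(row=1, col=1): c = -0.0650 + 0.3100i → escape time 5
(row=1, col=2): c = 0.2900 + 0.3100i → escape time 5
(row=1, col=3): c = 0.6450 + 0.3100i → escape time 4
(row=1, col=4): c = 1.0000 + 0.3100i → escape time 2
(row=2, col=0): c = -0.4200 + -0.1600i → escape time 5
(row=2, col=1): c = -0.0650 + -0.1600i → escape time 5
(row=2, col=2): c = 0.2900 + -0.1600i → escape time 5
(row=2, col=3): c = 0.6450 + -0.1600i → escape time 4
(row=2, col=4): c = 1.0000 + -0.1600i → escape time 2
(row=3, col=0): c = -0.4200 + -0.6300i → escape time 5
(row=3, col=1): c = -0.0650 + -0.6300i → escape time 5
(row=3, col=2): c = 0.2900 + -0.6300i → escape time 5
(row=3, col=3): c = 0.6450 + -0.6300i → escape time 3
(row=3, col=4): c = 1.0000 + -0.6300i → escape time 2
(row=4, col=0): c = -0.4200 + -1.1000i → escape time 4
(row=4, col=1): c = -0.0650 + -1.1000i → escape time 5
(row=4, col=2): c = 0.2900 + -1.1000i → escape time 3
(row=4, col=3): c = 0.6450 + -1.1000i → escape time 2
(row=4, col=4): c = 1.0000 + -1.1000i → escape time 2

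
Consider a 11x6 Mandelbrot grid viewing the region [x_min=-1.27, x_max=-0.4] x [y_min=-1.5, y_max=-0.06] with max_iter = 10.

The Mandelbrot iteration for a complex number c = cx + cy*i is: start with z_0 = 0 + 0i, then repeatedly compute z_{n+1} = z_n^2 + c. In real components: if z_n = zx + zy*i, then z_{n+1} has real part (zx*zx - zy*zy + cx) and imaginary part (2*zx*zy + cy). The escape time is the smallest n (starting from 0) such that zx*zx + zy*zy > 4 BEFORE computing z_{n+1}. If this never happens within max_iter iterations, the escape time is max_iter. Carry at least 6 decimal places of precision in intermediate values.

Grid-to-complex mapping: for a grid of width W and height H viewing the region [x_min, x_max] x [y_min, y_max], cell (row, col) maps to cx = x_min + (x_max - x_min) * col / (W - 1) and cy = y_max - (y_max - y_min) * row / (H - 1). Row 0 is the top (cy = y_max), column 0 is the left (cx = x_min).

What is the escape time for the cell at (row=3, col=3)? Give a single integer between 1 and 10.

z_0 = 0 + 0i, c = -1.0090 + -0.9240i
Iter 1: z = -1.0090 + -0.9240i, |z|^2 = 1.8719
Iter 2: z = -0.8447 + 0.9406i, |z|^2 = 1.5983
Iter 3: z = -1.1803 + -2.5131i, |z|^2 = 7.7087
Escaped at iteration 3

Answer: 3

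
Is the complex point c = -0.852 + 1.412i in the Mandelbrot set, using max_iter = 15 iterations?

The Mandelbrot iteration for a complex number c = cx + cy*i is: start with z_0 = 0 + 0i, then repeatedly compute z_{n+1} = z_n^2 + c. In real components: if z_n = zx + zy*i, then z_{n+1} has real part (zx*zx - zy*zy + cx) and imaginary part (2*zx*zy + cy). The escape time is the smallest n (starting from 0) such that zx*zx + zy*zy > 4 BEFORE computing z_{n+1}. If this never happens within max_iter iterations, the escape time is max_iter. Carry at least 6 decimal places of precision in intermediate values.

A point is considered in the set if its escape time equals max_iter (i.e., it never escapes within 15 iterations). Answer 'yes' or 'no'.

Answer: no

Derivation:
z_0 = 0 + 0i, c = -0.8520 + 1.4120i
Iter 1: z = -0.8520 + 1.4120i, |z|^2 = 2.7196
Iter 2: z = -2.1198 + -0.9940i, |z|^2 = 5.4819
Escaped at iteration 2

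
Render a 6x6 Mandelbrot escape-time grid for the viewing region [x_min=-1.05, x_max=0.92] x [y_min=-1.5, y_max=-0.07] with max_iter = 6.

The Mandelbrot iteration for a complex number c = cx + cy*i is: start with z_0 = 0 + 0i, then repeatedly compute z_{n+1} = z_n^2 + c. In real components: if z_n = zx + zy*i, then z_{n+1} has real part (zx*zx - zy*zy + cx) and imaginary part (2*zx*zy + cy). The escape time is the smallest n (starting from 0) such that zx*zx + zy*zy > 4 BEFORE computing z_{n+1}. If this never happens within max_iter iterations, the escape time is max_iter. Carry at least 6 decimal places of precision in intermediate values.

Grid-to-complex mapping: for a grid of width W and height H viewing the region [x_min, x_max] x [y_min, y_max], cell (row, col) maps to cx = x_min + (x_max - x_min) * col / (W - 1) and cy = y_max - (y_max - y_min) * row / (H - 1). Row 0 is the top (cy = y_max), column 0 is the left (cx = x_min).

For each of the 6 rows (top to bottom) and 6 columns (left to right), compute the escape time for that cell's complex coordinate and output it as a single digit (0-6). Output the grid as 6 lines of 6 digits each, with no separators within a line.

(row=0, col=0): c = -1.0500 + -0.0700i → escape time 6
(row=0, col=1): c = -0.6560 + -0.0700i → escape time 6
(row=0, col=2): c = -0.2620 + -0.0700i → escape time 6
(row=0, col=3): c = 0.1320 + -0.0700i → escape time 6
(row=0, col=4): c = 0.5260 + -0.0700i → escape time 5
(row=0, col=5): c = 0.9200 + -0.0700i → escape time 3
(row=1, col=0): c = -1.0500 + -0.3560i → escape time 6
(row=1, col=1): c = -0.6560 + -0.3560i → escape time 6
(row=1, col=2): c = -0.2620 + -0.3560i → escape time 6
(row=1, col=3): c = 0.1320 + -0.3560i → escape time 6
(row=1, col=4): c = 0.5260 + -0.3560i → escape time 5
(row=1, col=5): c = 0.9200 + -0.3560i → escape time 3
(row=2, col=0): c = -1.0500 + -0.6420i → escape time 4
(row=2, col=1): c = -0.6560 + -0.6420i → escape time 6
(row=2, col=2): c = -0.2620 + -0.6420i → escape time 6
(row=2, col=3): c = 0.1320 + -0.6420i → escape time 6
(row=2, col=4): c = 0.5260 + -0.6420i → escape time 4
(row=2, col=5): c = 0.9200 + -0.6420i → escape time 2
(row=3, col=0): c = -1.0500 + -0.9280i → escape time 3
(row=3, col=1): c = -0.6560 + -0.9280i → escape time 4
(row=3, col=2): c = -0.2620 + -0.9280i → escape time 6
(row=3, col=3): c = 0.1320 + -0.9280i → escape time 4
(row=3, col=4): c = 0.5260 + -0.9280i → escape time 3
(row=3, col=5): c = 0.9200 + -0.9280i → escape time 2
(row=4, col=0): c = -1.0500 + -1.2140i → escape time 3
(row=4, col=1): c = -0.6560 + -1.2140i → escape time 3
(row=4, col=2): c = -0.2620 + -1.2140i → escape time 3
(row=4, col=3): c = 0.1320 + -1.2140i → escape time 2
(row=4, col=4): c = 0.5260 + -1.2140i → escape time 2
(row=4, col=5): c = 0.9200 + -1.2140i → escape time 2
(row=5, col=0): c = -1.0500 + -1.5000i → escape time 2
(row=5, col=1): c = -0.6560 + -1.5000i → escape time 2
(row=5, col=2): c = -0.2620 + -1.5000i → escape time 2
(row=5, col=3): c = 0.1320 + -1.5000i → escape time 2
(row=5, col=4): c = 0.5260 + -1.5000i → escape time 2
(row=5, col=5): c = 0.9200 + -1.5000i → escape time 2

Answer: 666653
666653
466642
346432
333222
222222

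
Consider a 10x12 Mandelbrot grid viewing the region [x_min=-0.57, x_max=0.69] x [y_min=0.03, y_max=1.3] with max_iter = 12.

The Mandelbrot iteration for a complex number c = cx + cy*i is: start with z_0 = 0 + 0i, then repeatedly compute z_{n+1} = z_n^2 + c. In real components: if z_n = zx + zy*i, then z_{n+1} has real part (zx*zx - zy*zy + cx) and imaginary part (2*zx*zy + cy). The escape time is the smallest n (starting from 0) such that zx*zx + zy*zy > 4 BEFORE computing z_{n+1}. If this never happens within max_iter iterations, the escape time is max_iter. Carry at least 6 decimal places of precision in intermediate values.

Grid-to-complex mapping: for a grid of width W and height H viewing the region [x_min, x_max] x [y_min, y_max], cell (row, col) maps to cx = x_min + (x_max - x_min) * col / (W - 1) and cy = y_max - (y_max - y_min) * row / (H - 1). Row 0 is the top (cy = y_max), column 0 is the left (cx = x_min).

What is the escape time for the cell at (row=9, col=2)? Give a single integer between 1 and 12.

Answer: 12

Derivation:
z_0 = 0 + 0i, c = -0.2900 + 0.2609i
Iter 1: z = -0.2900 + 0.2609i, |z|^2 = 0.1522
Iter 2: z = -0.2740 + 0.1096i, |z|^2 = 0.0871
Iter 3: z = -0.2269 + 0.2009i, |z|^2 = 0.0919
Iter 4: z = -0.2788 + 0.1697i, |z|^2 = 0.1066
Iter 5: z = -0.2411 + 0.1662i, |z|^2 = 0.0857
Iter 6: z = -0.2595 + 0.1808i, |z|^2 = 0.1000
Iter 7: z = -0.2553 + 0.1671i, |z|^2 = 0.0931
Iter 8: z = -0.2527 + 0.1756i, |z|^2 = 0.0947
Iter 9: z = -0.2570 + 0.1722i, |z|^2 = 0.0957
Iter 10: z = -0.2536 + 0.1724i, |z|^2 = 0.0941
Iter 11: z = -0.2554 + 0.1734i, |z|^2 = 0.0953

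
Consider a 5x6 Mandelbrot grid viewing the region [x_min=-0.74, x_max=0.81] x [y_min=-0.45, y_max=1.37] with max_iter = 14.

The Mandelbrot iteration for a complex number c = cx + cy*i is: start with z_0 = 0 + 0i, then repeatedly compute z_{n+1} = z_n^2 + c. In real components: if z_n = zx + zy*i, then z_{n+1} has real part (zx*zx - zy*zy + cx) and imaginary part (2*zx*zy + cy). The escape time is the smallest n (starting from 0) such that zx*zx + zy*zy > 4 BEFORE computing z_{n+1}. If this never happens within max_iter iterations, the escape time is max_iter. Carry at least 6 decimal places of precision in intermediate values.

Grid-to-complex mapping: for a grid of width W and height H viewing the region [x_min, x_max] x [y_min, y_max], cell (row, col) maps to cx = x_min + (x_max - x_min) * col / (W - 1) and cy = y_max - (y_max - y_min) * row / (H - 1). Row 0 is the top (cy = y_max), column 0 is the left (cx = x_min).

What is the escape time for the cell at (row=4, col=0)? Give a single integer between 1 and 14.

z_0 = 0 + 0i, c = -0.7400 + -0.0860i
Iter 1: z = -0.7400 + -0.0860i, |z|^2 = 0.5550
Iter 2: z = -0.1998 + 0.0413i, |z|^2 = 0.0416
Iter 3: z = -0.7018 + -0.1025i, |z|^2 = 0.5030
Iter 4: z = -0.2580 + 0.0579i, |z|^2 = 0.0699
Iter 5: z = -0.6768 + -0.1159i, |z|^2 = 0.4715
Iter 6: z = -0.2954 + 0.0708i, |z|^2 = 0.0923
Iter 7: z = -0.6578 + -0.1278i, |z|^2 = 0.4490
Iter 8: z = -0.3237 + 0.0822i, |z|^2 = 0.1115
Iter 9: z = -0.6420 + -0.1392i, |z|^2 = 0.4315
Iter 10: z = -0.3472 + 0.0927i, |z|^2 = 0.1292
Iter 11: z = -0.6280 + -0.1504i, |z|^2 = 0.4170
Iter 12: z = -0.3682 + 0.1029i, |z|^2 = 0.1462
Iter 13: z = -0.6150 + -0.1618i, |z|^2 = 0.4044

Answer: 14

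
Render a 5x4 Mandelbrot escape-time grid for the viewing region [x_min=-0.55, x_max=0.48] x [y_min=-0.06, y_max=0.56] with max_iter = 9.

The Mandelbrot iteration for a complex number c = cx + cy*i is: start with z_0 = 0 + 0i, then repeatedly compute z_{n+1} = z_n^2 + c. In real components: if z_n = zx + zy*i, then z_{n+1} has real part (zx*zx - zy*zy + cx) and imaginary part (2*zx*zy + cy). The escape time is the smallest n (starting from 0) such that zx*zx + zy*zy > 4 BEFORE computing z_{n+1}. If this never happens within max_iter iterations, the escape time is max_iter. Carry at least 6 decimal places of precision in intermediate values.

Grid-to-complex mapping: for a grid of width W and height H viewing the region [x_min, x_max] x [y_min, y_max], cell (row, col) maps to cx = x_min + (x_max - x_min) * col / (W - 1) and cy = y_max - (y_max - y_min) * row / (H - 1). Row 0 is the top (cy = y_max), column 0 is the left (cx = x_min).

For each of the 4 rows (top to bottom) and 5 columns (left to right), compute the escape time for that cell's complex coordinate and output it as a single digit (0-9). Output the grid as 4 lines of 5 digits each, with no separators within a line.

(row=0, col=0): c = -0.5500 + 0.5600i → escape time 9
(row=0, col=1): c = -0.2925 + 0.5600i → escape time 9
(row=0, col=2): c = -0.0350 + 0.5600i → escape time 9
(row=0, col=3): c = 0.2225 + 0.5600i → escape time 9
(row=0, col=4): c = 0.4800 + 0.5600i → escape time 5
(row=1, col=0): c = -0.5500 + 0.3533i → escape time 9
(row=1, col=1): c = -0.2925 + 0.3533i → escape time 9
(row=1, col=2): c = -0.0350 + 0.3533i → escape time 9
(row=1, col=3): c = 0.2225 + 0.3533i → escape time 9
(row=1, col=4): c = 0.4800 + 0.3533i → escape time 7
(row=2, col=0): c = -0.5500 + 0.1467i → escape time 9
(row=2, col=1): c = -0.2925 + 0.1467i → escape time 9
(row=2, col=2): c = -0.0350 + 0.1467i → escape time 9
(row=2, col=3): c = 0.2225 + 0.1467i → escape time 9
(row=2, col=4): c = 0.4800 + 0.1467i → escape time 5
(row=3, col=0): c = -0.5500 + -0.0600i → escape time 9
(row=3, col=1): c = -0.2925 + -0.0600i → escape time 9
(row=3, col=2): c = -0.0350 + -0.0600i → escape time 9
(row=3, col=3): c = 0.2225 + -0.0600i → escape time 9
(row=3, col=4): c = 0.4800 + -0.0600i → escape time 5

Answer: 99995
99997
99995
99995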